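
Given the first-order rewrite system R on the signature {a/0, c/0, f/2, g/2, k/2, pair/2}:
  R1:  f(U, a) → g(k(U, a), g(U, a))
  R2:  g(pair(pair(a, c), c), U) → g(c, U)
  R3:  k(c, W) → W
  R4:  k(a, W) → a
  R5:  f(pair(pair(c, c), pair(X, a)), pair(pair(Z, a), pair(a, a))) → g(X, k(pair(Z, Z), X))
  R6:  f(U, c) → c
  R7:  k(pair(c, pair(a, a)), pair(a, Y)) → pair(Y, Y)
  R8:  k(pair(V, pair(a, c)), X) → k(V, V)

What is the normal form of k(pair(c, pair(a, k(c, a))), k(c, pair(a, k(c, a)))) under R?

pair(a, a)

1. k(pair(c, pair(a, k(c, a))), k(c, pair(a, k(c, a))))  →  k(pair(c, pair(a, a)), k(c, pair(a, k(c, a))))   [R3 at 1.2.2]
2. k(pair(c, pair(a, a)), k(c, pair(a, k(c, a))))  →  k(pair(c, pair(a, a)), pair(a, k(c, a)))   [R3 at 2]
3. k(pair(c, pair(a, a)), pair(a, k(c, a)))  →  pair(k(c, a), k(c, a))   [R7 at ε]
4. pair(k(c, a), k(c, a))  →  pair(a, k(c, a))   [R3 at 1]
5. pair(a, k(c, a))  →  pair(a, a)   [R3 at 2]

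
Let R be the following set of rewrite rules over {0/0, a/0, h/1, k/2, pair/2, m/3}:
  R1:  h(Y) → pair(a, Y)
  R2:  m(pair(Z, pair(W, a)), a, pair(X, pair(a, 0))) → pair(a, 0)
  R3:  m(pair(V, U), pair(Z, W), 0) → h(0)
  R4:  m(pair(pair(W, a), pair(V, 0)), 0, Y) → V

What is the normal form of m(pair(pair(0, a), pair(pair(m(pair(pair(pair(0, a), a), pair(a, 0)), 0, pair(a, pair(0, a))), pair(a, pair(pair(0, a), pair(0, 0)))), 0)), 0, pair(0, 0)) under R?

1. m(pair(pair(0, a), pair(pair(m(pair(pair(pair(0, a), a), pair(a, 0)), 0, pair(a, pair(0, a))), pair(a, pair(pair(0, a), pair(0, 0)))), 0)), 0, pair(0, 0))  →  pair(m(pair(pair(pair(0, a), a), pair(a, 0)), 0, pair(a, pair(0, a))), pair(a, pair(pair(0, a), pair(0, 0))))   [R4 at ε]
2. pair(m(pair(pair(pair(0, a), a), pair(a, 0)), 0, pair(a, pair(0, a))), pair(a, pair(pair(0, a), pair(0, 0))))  →  pair(a, pair(a, pair(pair(0, a), pair(0, 0))))   [R4 at 1]

pair(a, pair(a, pair(pair(0, a), pair(0, 0))))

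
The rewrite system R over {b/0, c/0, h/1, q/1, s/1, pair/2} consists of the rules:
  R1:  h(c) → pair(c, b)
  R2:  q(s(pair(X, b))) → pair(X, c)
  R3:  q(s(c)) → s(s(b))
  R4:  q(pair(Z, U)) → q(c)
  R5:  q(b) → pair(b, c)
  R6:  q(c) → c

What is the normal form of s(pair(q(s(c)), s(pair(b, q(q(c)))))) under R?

s(pair(s(s(b)), s(pair(b, c))))

1. s(pair(q(s(c)), s(pair(b, q(q(c))))))  →  s(pair(s(s(b)), s(pair(b, q(q(c))))))   [R3 at 1.1]
2. s(pair(s(s(b)), s(pair(b, q(q(c))))))  →  s(pair(s(s(b)), s(pair(b, q(c)))))   [R6 at 1.2.1.2.1]
3. s(pair(s(s(b)), s(pair(b, q(c)))))  →  s(pair(s(s(b)), s(pair(b, c))))   [R6 at 1.2.1.2]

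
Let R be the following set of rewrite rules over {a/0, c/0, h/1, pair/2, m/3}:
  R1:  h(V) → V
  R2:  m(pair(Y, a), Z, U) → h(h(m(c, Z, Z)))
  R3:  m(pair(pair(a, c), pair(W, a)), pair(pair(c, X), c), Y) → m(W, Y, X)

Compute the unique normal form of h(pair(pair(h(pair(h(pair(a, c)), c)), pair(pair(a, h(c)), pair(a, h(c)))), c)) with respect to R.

pair(pair(pair(pair(a, c), c), pair(pair(a, c), pair(a, c))), c)

1. h(pair(pair(h(pair(h(pair(a, c)), c)), pair(pair(a, h(c)), pair(a, h(c)))), c))  →  pair(pair(h(pair(h(pair(a, c)), c)), pair(pair(a, h(c)), pair(a, h(c)))), c)   [R1 at ε]
2. pair(pair(h(pair(h(pair(a, c)), c)), pair(pair(a, h(c)), pair(a, h(c)))), c)  →  pair(pair(pair(h(pair(a, c)), c), pair(pair(a, h(c)), pair(a, h(c)))), c)   [R1 at 1.1]
3. pair(pair(pair(h(pair(a, c)), c), pair(pair(a, h(c)), pair(a, h(c)))), c)  →  pair(pair(pair(pair(a, c), c), pair(pair(a, h(c)), pair(a, h(c)))), c)   [R1 at 1.1.1]
4. pair(pair(pair(pair(a, c), c), pair(pair(a, h(c)), pair(a, h(c)))), c)  →  pair(pair(pair(pair(a, c), c), pair(pair(a, c), pair(a, h(c)))), c)   [R1 at 1.2.1.2]
5. pair(pair(pair(pair(a, c), c), pair(pair(a, c), pair(a, h(c)))), c)  →  pair(pair(pair(pair(a, c), c), pair(pair(a, c), pair(a, c))), c)   [R1 at 1.2.2.2]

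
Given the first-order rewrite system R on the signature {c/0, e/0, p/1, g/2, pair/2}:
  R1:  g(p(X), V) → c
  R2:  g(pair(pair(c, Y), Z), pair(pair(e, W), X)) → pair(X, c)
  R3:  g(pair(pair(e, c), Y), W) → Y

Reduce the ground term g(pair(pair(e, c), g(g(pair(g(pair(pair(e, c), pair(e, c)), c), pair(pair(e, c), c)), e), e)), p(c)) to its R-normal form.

c

1. g(pair(pair(e, c), g(g(pair(g(pair(pair(e, c), pair(e, c)), c), pair(pair(e, c), c)), e), e)), p(c))  →  g(g(pair(g(pair(pair(e, c), pair(e, c)), c), pair(pair(e, c), c)), e), e)   [R3 at ε]
2. g(g(pair(g(pair(pair(e, c), pair(e, c)), c), pair(pair(e, c), c)), e), e)  →  g(g(pair(pair(e, c), pair(pair(e, c), c)), e), e)   [R3 at 1.1.1]
3. g(g(pair(pair(e, c), pair(pair(e, c), c)), e), e)  →  g(pair(pair(e, c), c), e)   [R3 at 1]
4. g(pair(pair(e, c), c), e)  →  c   [R3 at ε]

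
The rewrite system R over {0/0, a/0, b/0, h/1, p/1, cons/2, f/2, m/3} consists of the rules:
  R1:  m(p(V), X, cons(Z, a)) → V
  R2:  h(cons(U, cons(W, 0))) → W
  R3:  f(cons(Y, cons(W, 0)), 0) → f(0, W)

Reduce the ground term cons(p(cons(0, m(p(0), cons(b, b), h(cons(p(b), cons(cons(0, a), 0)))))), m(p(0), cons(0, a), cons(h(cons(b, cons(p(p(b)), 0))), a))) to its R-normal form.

1. cons(p(cons(0, m(p(0), cons(b, b), h(cons(p(b), cons(cons(0, a), 0)))))), m(p(0), cons(0, a), cons(h(cons(b, cons(p(p(b)), 0))), a)))  →  cons(p(cons(0, m(p(0), cons(b, b), cons(0, a)))), m(p(0), cons(0, a), cons(h(cons(b, cons(p(p(b)), 0))), a)))   [R2 at 1.1.2.3]
2. cons(p(cons(0, m(p(0), cons(b, b), cons(0, a)))), m(p(0), cons(0, a), cons(h(cons(b, cons(p(p(b)), 0))), a)))  →  cons(p(cons(0, 0)), m(p(0), cons(0, a), cons(h(cons(b, cons(p(p(b)), 0))), a)))   [R1 at 1.1.2]
3. cons(p(cons(0, 0)), m(p(0), cons(0, a), cons(h(cons(b, cons(p(p(b)), 0))), a)))  →  cons(p(cons(0, 0)), 0)   [R1 at 2]

cons(p(cons(0, 0)), 0)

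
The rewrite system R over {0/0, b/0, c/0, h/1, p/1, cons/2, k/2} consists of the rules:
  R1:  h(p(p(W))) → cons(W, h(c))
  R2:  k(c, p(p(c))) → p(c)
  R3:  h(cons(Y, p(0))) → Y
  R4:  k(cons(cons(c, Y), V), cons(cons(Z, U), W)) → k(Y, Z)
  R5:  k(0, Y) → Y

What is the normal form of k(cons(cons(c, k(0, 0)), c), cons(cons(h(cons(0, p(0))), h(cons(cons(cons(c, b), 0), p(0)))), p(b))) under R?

0

1. k(cons(cons(c, k(0, 0)), c), cons(cons(h(cons(0, p(0))), h(cons(cons(cons(c, b), 0), p(0)))), p(b)))  →  k(k(0, 0), h(cons(0, p(0))))   [R4 at ε]
2. k(k(0, 0), h(cons(0, p(0))))  →  k(0, h(cons(0, p(0))))   [R5 at 1]
3. k(0, h(cons(0, p(0))))  →  h(cons(0, p(0)))   [R5 at ε]
4. h(cons(0, p(0)))  →  0   [R3 at ε]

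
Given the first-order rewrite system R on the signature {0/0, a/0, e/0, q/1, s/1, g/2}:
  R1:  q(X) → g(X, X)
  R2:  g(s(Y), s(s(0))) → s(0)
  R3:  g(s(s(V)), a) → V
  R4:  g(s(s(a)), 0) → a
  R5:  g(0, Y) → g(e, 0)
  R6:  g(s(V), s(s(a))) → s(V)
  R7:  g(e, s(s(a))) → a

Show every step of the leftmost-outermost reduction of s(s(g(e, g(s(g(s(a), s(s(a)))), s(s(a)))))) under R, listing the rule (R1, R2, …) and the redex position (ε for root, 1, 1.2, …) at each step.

1. s(s(g(e, g(s(g(s(a), s(s(a)))), s(s(a))))))  →  s(s(g(e, s(g(s(a), s(s(a)))))))   [R6 at 1.1.2]
2. s(s(g(e, s(g(s(a), s(s(a)))))))  →  s(s(g(e, s(s(a)))))   [R6 at 1.1.2.1]
3. s(s(g(e, s(s(a)))))  →  s(s(a))   [R7 at 1.1]

s(s(a))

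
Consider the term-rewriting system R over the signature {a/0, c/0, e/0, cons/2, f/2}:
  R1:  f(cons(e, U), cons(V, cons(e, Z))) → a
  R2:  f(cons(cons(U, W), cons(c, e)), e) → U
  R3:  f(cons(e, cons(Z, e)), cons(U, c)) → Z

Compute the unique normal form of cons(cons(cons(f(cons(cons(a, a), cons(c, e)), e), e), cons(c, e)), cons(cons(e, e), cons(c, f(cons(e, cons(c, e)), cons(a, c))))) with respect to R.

cons(cons(cons(a, e), cons(c, e)), cons(cons(e, e), cons(c, c)))

1. cons(cons(cons(f(cons(cons(a, a), cons(c, e)), e), e), cons(c, e)), cons(cons(e, e), cons(c, f(cons(e, cons(c, e)), cons(a, c)))))  →  cons(cons(cons(a, e), cons(c, e)), cons(cons(e, e), cons(c, f(cons(e, cons(c, e)), cons(a, c)))))   [R2 at 1.1.1]
2. cons(cons(cons(a, e), cons(c, e)), cons(cons(e, e), cons(c, f(cons(e, cons(c, e)), cons(a, c)))))  →  cons(cons(cons(a, e), cons(c, e)), cons(cons(e, e), cons(c, c)))   [R3 at 2.2.2]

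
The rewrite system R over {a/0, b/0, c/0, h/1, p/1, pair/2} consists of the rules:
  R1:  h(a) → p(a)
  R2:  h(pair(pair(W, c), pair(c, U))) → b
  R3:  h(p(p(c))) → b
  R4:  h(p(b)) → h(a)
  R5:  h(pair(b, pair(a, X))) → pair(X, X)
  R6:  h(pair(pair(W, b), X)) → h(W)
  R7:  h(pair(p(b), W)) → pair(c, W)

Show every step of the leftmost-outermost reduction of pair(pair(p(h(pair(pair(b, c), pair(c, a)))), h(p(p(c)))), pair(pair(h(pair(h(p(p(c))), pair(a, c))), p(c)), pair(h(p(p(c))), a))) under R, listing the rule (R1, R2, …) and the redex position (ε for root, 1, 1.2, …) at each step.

1. pair(pair(p(h(pair(pair(b, c), pair(c, a)))), h(p(p(c)))), pair(pair(h(pair(h(p(p(c))), pair(a, c))), p(c)), pair(h(p(p(c))), a)))  →  pair(pair(p(b), h(p(p(c)))), pair(pair(h(pair(h(p(p(c))), pair(a, c))), p(c)), pair(h(p(p(c))), a)))   [R2 at 1.1.1]
2. pair(pair(p(b), h(p(p(c)))), pair(pair(h(pair(h(p(p(c))), pair(a, c))), p(c)), pair(h(p(p(c))), a)))  →  pair(pair(p(b), b), pair(pair(h(pair(h(p(p(c))), pair(a, c))), p(c)), pair(h(p(p(c))), a)))   [R3 at 1.2]
3. pair(pair(p(b), b), pair(pair(h(pair(h(p(p(c))), pair(a, c))), p(c)), pair(h(p(p(c))), a)))  →  pair(pair(p(b), b), pair(pair(h(pair(b, pair(a, c))), p(c)), pair(h(p(p(c))), a)))   [R3 at 2.1.1.1.1]
4. pair(pair(p(b), b), pair(pair(h(pair(b, pair(a, c))), p(c)), pair(h(p(p(c))), a)))  →  pair(pair(p(b), b), pair(pair(pair(c, c), p(c)), pair(h(p(p(c))), a)))   [R5 at 2.1.1]
5. pair(pair(p(b), b), pair(pair(pair(c, c), p(c)), pair(h(p(p(c))), a)))  →  pair(pair(p(b), b), pair(pair(pair(c, c), p(c)), pair(b, a)))   [R3 at 2.2.1]

pair(pair(p(b), b), pair(pair(pair(c, c), p(c)), pair(b, a)))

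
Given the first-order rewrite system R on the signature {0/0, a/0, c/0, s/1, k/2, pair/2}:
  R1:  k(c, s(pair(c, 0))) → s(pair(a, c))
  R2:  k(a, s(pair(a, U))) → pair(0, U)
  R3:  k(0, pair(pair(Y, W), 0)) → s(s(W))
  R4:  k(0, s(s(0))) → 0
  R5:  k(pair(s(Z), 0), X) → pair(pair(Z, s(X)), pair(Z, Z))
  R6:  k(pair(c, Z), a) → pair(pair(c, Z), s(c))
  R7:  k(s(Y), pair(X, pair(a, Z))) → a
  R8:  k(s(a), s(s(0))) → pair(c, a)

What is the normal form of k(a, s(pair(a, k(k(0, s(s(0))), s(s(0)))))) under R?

pair(0, 0)

1. k(a, s(pair(a, k(k(0, s(s(0))), s(s(0))))))  →  pair(0, k(k(0, s(s(0))), s(s(0))))   [R2 at ε]
2. pair(0, k(k(0, s(s(0))), s(s(0))))  →  pair(0, k(0, s(s(0))))   [R4 at 2.1]
3. pair(0, k(0, s(s(0))))  →  pair(0, 0)   [R4 at 2]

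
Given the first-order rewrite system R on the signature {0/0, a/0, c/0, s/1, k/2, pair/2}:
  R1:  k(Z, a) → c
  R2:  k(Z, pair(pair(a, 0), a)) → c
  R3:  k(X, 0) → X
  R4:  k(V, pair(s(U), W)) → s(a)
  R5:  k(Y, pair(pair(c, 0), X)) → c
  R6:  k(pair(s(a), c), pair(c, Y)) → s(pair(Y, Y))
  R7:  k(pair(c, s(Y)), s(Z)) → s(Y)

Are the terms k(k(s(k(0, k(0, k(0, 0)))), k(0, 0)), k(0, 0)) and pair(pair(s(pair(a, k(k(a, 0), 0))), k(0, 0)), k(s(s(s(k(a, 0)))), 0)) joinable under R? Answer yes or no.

no — NF(t₁) = s(0), NF(t₂) = pair(pair(s(pair(a, a)), 0), s(s(s(a))))

Reduce t₁ = k(k(s(k(0, k(0, k(0, 0)))), k(0, 0)), k(0, 0)):
1. k(k(s(k(0, k(0, k(0, 0)))), k(0, 0)), k(0, 0))  →  k(k(s(k(0, k(0, 0))), k(0, 0)), k(0, 0))   [R3 at 1.1.1.2.2]
2. k(k(s(k(0, k(0, 0))), k(0, 0)), k(0, 0))  →  k(k(s(k(0, 0)), k(0, 0)), k(0, 0))   [R3 at 1.1.1.2]
3. k(k(s(k(0, 0)), k(0, 0)), k(0, 0))  →  k(k(s(0), k(0, 0)), k(0, 0))   [R3 at 1.1.1]
4. k(k(s(0), k(0, 0)), k(0, 0))  →  k(k(s(0), 0), k(0, 0))   [R3 at 1.2]
5. k(k(s(0), 0), k(0, 0))  →  k(s(0), k(0, 0))   [R3 at 1]
6. k(s(0), k(0, 0))  →  k(s(0), 0)   [R3 at 2]
7. k(s(0), 0)  →  s(0)   [R3 at ε]

Reduce t₂ = pair(pair(s(pair(a, k(k(a, 0), 0))), k(0, 0)), k(s(s(s(k(a, 0)))), 0)):
1. pair(pair(s(pair(a, k(k(a, 0), 0))), k(0, 0)), k(s(s(s(k(a, 0)))), 0))  →  pair(pair(s(pair(a, k(a, 0))), k(0, 0)), k(s(s(s(k(a, 0)))), 0))   [R3 at 1.1.1.2]
2. pair(pair(s(pair(a, k(a, 0))), k(0, 0)), k(s(s(s(k(a, 0)))), 0))  →  pair(pair(s(pair(a, a)), k(0, 0)), k(s(s(s(k(a, 0)))), 0))   [R3 at 1.1.1.2]
3. pair(pair(s(pair(a, a)), k(0, 0)), k(s(s(s(k(a, 0)))), 0))  →  pair(pair(s(pair(a, a)), 0), k(s(s(s(k(a, 0)))), 0))   [R3 at 1.2]
4. pair(pair(s(pair(a, a)), 0), k(s(s(s(k(a, 0)))), 0))  →  pair(pair(s(pair(a, a)), 0), s(s(s(k(a, 0)))))   [R3 at 2]
5. pair(pair(s(pair(a, a)), 0), s(s(s(k(a, 0)))))  →  pair(pair(s(pair(a, a)), 0), s(s(s(a))))   [R3 at 2.1.1.1]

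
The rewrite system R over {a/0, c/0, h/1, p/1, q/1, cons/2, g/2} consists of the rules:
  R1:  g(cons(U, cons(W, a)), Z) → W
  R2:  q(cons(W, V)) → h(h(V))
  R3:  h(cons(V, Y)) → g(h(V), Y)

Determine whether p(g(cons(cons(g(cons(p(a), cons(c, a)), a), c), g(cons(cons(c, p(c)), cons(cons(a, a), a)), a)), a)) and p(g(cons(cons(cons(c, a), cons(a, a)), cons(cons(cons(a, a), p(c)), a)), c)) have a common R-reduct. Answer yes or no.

Reduce t₁ = p(g(cons(cons(g(cons(p(a), cons(c, a)), a), c), g(cons(cons(c, p(c)), cons(cons(a, a), a)), a)), a)):
1. p(g(cons(cons(g(cons(p(a), cons(c, a)), a), c), g(cons(cons(c, p(c)), cons(cons(a, a), a)), a)), a))  →  p(g(cons(cons(c, c), g(cons(cons(c, p(c)), cons(cons(a, a), a)), a)), a))   [R1 at 1.1.1.1]
2. p(g(cons(cons(c, c), g(cons(cons(c, p(c)), cons(cons(a, a), a)), a)), a))  →  p(g(cons(cons(c, c), cons(a, a)), a))   [R1 at 1.1.2]
3. p(g(cons(cons(c, c), cons(a, a)), a))  →  p(a)   [R1 at 1]

Reduce t₂ = p(g(cons(cons(cons(c, a), cons(a, a)), cons(cons(cons(a, a), p(c)), a)), c)):
1. p(g(cons(cons(cons(c, a), cons(a, a)), cons(cons(cons(a, a), p(c)), a)), c))  →  p(cons(cons(a, a), p(c)))   [R1 at 1]

no — NF(t₁) = p(a), NF(t₂) = p(cons(cons(a, a), p(c)))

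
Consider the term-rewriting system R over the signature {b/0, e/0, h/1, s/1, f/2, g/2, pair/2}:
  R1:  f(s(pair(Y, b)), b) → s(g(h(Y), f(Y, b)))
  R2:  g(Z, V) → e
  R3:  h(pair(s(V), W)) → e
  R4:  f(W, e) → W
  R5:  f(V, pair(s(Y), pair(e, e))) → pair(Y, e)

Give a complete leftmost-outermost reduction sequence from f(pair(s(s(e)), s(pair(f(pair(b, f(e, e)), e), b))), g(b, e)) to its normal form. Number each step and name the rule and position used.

1. f(pair(s(s(e)), s(pair(f(pair(b, f(e, e)), e), b))), g(b, e))  →  f(pair(s(s(e)), s(pair(pair(b, f(e, e)), b))), g(b, e))   [R4 at 1.2.1.1]
2. f(pair(s(s(e)), s(pair(pair(b, f(e, e)), b))), g(b, e))  →  f(pair(s(s(e)), s(pair(pair(b, e), b))), g(b, e))   [R4 at 1.2.1.1.2]
3. f(pair(s(s(e)), s(pair(pair(b, e), b))), g(b, e))  →  f(pair(s(s(e)), s(pair(pair(b, e), b))), e)   [R2 at 2]
4. f(pair(s(s(e)), s(pair(pair(b, e), b))), e)  →  pair(s(s(e)), s(pair(pair(b, e), b)))   [R4 at ε]

pair(s(s(e)), s(pair(pair(b, e), b)))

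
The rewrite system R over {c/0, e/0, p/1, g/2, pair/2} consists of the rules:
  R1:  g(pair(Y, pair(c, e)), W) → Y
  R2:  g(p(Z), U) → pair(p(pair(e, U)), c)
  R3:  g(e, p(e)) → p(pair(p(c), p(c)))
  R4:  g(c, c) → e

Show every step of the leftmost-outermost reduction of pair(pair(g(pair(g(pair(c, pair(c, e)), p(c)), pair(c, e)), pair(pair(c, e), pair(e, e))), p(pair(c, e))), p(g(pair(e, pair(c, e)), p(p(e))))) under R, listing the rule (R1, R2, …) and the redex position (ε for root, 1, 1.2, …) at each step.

1. pair(pair(g(pair(g(pair(c, pair(c, e)), p(c)), pair(c, e)), pair(pair(c, e), pair(e, e))), p(pair(c, e))), p(g(pair(e, pair(c, e)), p(p(e)))))  →  pair(pair(g(pair(c, pair(c, e)), p(c)), p(pair(c, e))), p(g(pair(e, pair(c, e)), p(p(e)))))   [R1 at 1.1]
2. pair(pair(g(pair(c, pair(c, e)), p(c)), p(pair(c, e))), p(g(pair(e, pair(c, e)), p(p(e)))))  →  pair(pair(c, p(pair(c, e))), p(g(pair(e, pair(c, e)), p(p(e)))))   [R1 at 1.1]
3. pair(pair(c, p(pair(c, e))), p(g(pair(e, pair(c, e)), p(p(e)))))  →  pair(pair(c, p(pair(c, e))), p(e))   [R1 at 2.1]

pair(pair(c, p(pair(c, e))), p(e))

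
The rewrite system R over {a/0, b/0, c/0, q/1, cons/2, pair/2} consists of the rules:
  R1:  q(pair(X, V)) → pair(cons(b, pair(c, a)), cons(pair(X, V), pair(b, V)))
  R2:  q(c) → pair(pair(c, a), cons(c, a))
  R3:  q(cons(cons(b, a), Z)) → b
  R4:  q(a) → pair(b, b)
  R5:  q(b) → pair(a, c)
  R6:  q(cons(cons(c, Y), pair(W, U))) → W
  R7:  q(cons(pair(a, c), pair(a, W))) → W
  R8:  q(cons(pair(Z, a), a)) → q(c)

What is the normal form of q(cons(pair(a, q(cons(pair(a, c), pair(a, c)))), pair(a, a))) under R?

a

1. q(cons(pair(a, q(cons(pair(a, c), pair(a, c)))), pair(a, a)))  →  q(cons(pair(a, c), pair(a, a)))   [R7 at 1.1.2]
2. q(cons(pair(a, c), pair(a, a)))  →  a   [R7 at ε]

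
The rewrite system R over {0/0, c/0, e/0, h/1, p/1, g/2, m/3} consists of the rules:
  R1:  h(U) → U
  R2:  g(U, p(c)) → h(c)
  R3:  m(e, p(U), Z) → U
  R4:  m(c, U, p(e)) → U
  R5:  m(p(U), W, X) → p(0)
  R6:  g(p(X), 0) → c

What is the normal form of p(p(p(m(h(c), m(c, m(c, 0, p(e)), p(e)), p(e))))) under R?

1. p(p(p(m(h(c), m(c, m(c, 0, p(e)), p(e)), p(e)))))  →  p(p(p(m(c, m(c, m(c, 0, p(e)), p(e)), p(e)))))   [R1 at 1.1.1.1]
2. p(p(p(m(c, m(c, m(c, 0, p(e)), p(e)), p(e)))))  →  p(p(p(m(c, m(c, 0, p(e)), p(e)))))   [R4 at 1.1.1]
3. p(p(p(m(c, m(c, 0, p(e)), p(e)))))  →  p(p(p(m(c, 0, p(e)))))   [R4 at 1.1.1]
4. p(p(p(m(c, 0, p(e)))))  →  p(p(p(0)))   [R4 at 1.1.1]

p(p(p(0)))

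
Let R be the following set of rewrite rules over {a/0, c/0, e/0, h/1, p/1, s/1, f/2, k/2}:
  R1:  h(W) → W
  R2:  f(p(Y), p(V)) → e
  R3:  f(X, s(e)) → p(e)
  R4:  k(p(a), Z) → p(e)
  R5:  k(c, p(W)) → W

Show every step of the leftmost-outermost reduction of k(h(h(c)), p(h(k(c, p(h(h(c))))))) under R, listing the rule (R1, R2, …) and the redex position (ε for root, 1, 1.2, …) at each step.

c

1. k(h(h(c)), p(h(k(c, p(h(h(c)))))))  →  k(h(c), p(h(k(c, p(h(h(c)))))))   [R1 at 1]
2. k(h(c), p(h(k(c, p(h(h(c)))))))  →  k(c, p(h(k(c, p(h(h(c)))))))   [R1 at 1]
3. k(c, p(h(k(c, p(h(h(c)))))))  →  h(k(c, p(h(h(c)))))   [R5 at ε]
4. h(k(c, p(h(h(c)))))  →  k(c, p(h(h(c))))   [R1 at ε]
5. k(c, p(h(h(c))))  →  h(h(c))   [R5 at ε]
6. h(h(c))  →  h(c)   [R1 at ε]
7. h(c)  →  c   [R1 at ε]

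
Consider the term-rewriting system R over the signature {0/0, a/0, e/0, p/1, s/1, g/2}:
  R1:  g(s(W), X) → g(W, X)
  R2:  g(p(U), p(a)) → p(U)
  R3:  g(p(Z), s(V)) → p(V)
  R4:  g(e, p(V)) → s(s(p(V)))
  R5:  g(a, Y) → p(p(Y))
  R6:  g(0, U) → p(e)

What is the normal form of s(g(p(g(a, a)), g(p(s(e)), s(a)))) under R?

1. s(g(p(g(a, a)), g(p(s(e)), s(a))))  →  s(g(p(p(p(a))), g(p(s(e)), s(a))))   [R5 at 1.1.1]
2. s(g(p(p(p(a))), g(p(s(e)), s(a))))  →  s(g(p(p(p(a))), p(a)))   [R3 at 1.2]
3. s(g(p(p(p(a))), p(a)))  →  s(p(p(p(a))))   [R2 at 1]

s(p(p(p(a))))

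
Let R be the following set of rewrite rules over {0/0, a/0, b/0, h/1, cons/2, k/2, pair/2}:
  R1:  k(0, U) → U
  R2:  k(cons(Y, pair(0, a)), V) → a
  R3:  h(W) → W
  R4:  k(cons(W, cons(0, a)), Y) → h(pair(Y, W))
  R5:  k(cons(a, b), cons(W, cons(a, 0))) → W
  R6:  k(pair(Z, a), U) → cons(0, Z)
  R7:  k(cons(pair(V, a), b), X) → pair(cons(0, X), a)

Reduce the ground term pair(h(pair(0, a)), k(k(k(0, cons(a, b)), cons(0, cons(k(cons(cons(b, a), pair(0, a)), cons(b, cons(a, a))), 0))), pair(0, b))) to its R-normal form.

1. pair(h(pair(0, a)), k(k(k(0, cons(a, b)), cons(0, cons(k(cons(cons(b, a), pair(0, a)), cons(b, cons(a, a))), 0))), pair(0, b)))  →  pair(pair(0, a), k(k(k(0, cons(a, b)), cons(0, cons(k(cons(cons(b, a), pair(0, a)), cons(b, cons(a, a))), 0))), pair(0, b)))   [R3 at 1]
2. pair(pair(0, a), k(k(k(0, cons(a, b)), cons(0, cons(k(cons(cons(b, a), pair(0, a)), cons(b, cons(a, a))), 0))), pair(0, b)))  →  pair(pair(0, a), k(k(cons(a, b), cons(0, cons(k(cons(cons(b, a), pair(0, a)), cons(b, cons(a, a))), 0))), pair(0, b)))   [R1 at 2.1.1]
3. pair(pair(0, a), k(k(cons(a, b), cons(0, cons(k(cons(cons(b, a), pair(0, a)), cons(b, cons(a, a))), 0))), pair(0, b)))  →  pair(pair(0, a), k(k(cons(a, b), cons(0, cons(a, 0))), pair(0, b)))   [R2 at 2.1.2.2.1]
4. pair(pair(0, a), k(k(cons(a, b), cons(0, cons(a, 0))), pair(0, b)))  →  pair(pair(0, a), k(0, pair(0, b)))   [R5 at 2.1]
5. pair(pair(0, a), k(0, pair(0, b)))  →  pair(pair(0, a), pair(0, b))   [R1 at 2]

pair(pair(0, a), pair(0, b))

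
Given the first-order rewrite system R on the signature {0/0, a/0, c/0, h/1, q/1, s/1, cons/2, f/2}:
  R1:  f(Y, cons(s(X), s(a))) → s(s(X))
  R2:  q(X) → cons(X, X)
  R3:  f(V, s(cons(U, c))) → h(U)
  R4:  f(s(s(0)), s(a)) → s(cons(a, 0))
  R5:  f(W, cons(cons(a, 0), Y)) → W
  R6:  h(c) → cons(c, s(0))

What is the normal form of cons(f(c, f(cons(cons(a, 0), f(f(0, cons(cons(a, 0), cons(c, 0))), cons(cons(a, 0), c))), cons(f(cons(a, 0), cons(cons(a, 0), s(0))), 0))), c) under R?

cons(c, c)

1. cons(f(c, f(cons(cons(a, 0), f(f(0, cons(cons(a, 0), cons(c, 0))), cons(cons(a, 0), c))), cons(f(cons(a, 0), cons(cons(a, 0), s(0))), 0))), c)  →  cons(f(c, f(cons(cons(a, 0), f(0, cons(cons(a, 0), cons(c, 0)))), cons(f(cons(a, 0), cons(cons(a, 0), s(0))), 0))), c)   [R5 at 1.2.1.2]
2. cons(f(c, f(cons(cons(a, 0), f(0, cons(cons(a, 0), cons(c, 0)))), cons(f(cons(a, 0), cons(cons(a, 0), s(0))), 0))), c)  →  cons(f(c, f(cons(cons(a, 0), 0), cons(f(cons(a, 0), cons(cons(a, 0), s(0))), 0))), c)   [R5 at 1.2.1.2]
3. cons(f(c, f(cons(cons(a, 0), 0), cons(f(cons(a, 0), cons(cons(a, 0), s(0))), 0))), c)  →  cons(f(c, f(cons(cons(a, 0), 0), cons(cons(a, 0), 0))), c)   [R5 at 1.2.2.1]
4. cons(f(c, f(cons(cons(a, 0), 0), cons(cons(a, 0), 0))), c)  →  cons(f(c, cons(cons(a, 0), 0)), c)   [R5 at 1.2]
5. cons(f(c, cons(cons(a, 0), 0)), c)  →  cons(c, c)   [R5 at 1]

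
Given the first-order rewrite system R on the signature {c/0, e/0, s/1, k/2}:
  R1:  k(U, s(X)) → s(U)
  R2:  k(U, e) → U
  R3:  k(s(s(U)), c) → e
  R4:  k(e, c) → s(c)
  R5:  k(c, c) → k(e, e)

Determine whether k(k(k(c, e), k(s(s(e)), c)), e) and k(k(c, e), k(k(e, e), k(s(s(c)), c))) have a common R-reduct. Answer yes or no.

yes — NF(t₁) = c, NF(t₂) = c

Reduce t₁ = k(k(k(c, e), k(s(s(e)), c)), e):
1. k(k(k(c, e), k(s(s(e)), c)), e)  →  k(k(c, e), k(s(s(e)), c))   [R2 at ε]
2. k(k(c, e), k(s(s(e)), c))  →  k(c, k(s(s(e)), c))   [R2 at 1]
3. k(c, k(s(s(e)), c))  →  k(c, e)   [R3 at 2]
4. k(c, e)  →  c   [R2 at ε]

Reduce t₂ = k(k(c, e), k(k(e, e), k(s(s(c)), c))):
1. k(k(c, e), k(k(e, e), k(s(s(c)), c)))  →  k(c, k(k(e, e), k(s(s(c)), c)))   [R2 at 1]
2. k(c, k(k(e, e), k(s(s(c)), c)))  →  k(c, k(e, k(s(s(c)), c)))   [R2 at 2.1]
3. k(c, k(e, k(s(s(c)), c)))  →  k(c, k(e, e))   [R3 at 2.2]
4. k(c, k(e, e))  →  k(c, e)   [R2 at 2]
5. k(c, e)  →  c   [R2 at ε]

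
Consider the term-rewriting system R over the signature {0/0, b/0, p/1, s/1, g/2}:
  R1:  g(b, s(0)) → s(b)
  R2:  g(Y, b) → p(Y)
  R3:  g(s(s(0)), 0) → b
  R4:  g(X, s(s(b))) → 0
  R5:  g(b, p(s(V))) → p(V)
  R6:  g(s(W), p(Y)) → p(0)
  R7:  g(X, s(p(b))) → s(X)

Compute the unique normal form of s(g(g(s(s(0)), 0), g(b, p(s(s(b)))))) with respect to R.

s(p(b))

1. s(g(g(s(s(0)), 0), g(b, p(s(s(b))))))  →  s(g(b, g(b, p(s(s(b))))))   [R3 at 1.1]
2. s(g(b, g(b, p(s(s(b))))))  →  s(g(b, p(s(b))))   [R5 at 1.2]
3. s(g(b, p(s(b))))  →  s(p(b))   [R5 at 1]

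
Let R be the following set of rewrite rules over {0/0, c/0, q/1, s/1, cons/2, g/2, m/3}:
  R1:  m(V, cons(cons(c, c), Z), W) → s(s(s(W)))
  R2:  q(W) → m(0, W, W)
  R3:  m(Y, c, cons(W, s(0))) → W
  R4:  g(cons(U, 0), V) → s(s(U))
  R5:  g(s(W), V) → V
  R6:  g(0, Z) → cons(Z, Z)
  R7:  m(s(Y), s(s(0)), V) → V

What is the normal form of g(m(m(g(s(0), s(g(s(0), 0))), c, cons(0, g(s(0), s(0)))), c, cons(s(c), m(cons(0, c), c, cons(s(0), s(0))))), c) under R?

c

1. g(m(m(g(s(0), s(g(s(0), 0))), c, cons(0, g(s(0), s(0)))), c, cons(s(c), m(cons(0, c), c, cons(s(0), s(0))))), c)  →  g(m(m(s(g(s(0), 0)), c, cons(0, g(s(0), s(0)))), c, cons(s(c), m(cons(0, c), c, cons(s(0), s(0))))), c)   [R5 at 1.1.1]
2. g(m(m(s(g(s(0), 0)), c, cons(0, g(s(0), s(0)))), c, cons(s(c), m(cons(0, c), c, cons(s(0), s(0))))), c)  →  g(m(m(s(0), c, cons(0, g(s(0), s(0)))), c, cons(s(c), m(cons(0, c), c, cons(s(0), s(0))))), c)   [R5 at 1.1.1.1]
3. g(m(m(s(0), c, cons(0, g(s(0), s(0)))), c, cons(s(c), m(cons(0, c), c, cons(s(0), s(0))))), c)  →  g(m(m(s(0), c, cons(0, s(0))), c, cons(s(c), m(cons(0, c), c, cons(s(0), s(0))))), c)   [R5 at 1.1.3.2]
4. g(m(m(s(0), c, cons(0, s(0))), c, cons(s(c), m(cons(0, c), c, cons(s(0), s(0))))), c)  →  g(m(0, c, cons(s(c), m(cons(0, c), c, cons(s(0), s(0))))), c)   [R3 at 1.1]
5. g(m(0, c, cons(s(c), m(cons(0, c), c, cons(s(0), s(0))))), c)  →  g(m(0, c, cons(s(c), s(0))), c)   [R3 at 1.3.2]
6. g(m(0, c, cons(s(c), s(0))), c)  →  g(s(c), c)   [R3 at 1]
7. g(s(c), c)  →  c   [R5 at ε]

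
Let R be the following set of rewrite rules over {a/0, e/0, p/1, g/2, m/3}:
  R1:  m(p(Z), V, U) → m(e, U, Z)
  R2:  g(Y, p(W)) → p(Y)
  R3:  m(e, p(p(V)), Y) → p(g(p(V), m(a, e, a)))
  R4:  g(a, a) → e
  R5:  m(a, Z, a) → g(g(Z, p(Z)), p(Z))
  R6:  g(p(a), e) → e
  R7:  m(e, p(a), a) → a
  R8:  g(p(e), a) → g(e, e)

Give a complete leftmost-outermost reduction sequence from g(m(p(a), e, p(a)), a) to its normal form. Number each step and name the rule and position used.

e

1. g(m(p(a), e, p(a)), a)  →  g(m(e, p(a), a), a)   [R1 at 1]
2. g(m(e, p(a), a), a)  →  g(a, a)   [R7 at 1]
3. g(a, a)  →  e   [R4 at ε]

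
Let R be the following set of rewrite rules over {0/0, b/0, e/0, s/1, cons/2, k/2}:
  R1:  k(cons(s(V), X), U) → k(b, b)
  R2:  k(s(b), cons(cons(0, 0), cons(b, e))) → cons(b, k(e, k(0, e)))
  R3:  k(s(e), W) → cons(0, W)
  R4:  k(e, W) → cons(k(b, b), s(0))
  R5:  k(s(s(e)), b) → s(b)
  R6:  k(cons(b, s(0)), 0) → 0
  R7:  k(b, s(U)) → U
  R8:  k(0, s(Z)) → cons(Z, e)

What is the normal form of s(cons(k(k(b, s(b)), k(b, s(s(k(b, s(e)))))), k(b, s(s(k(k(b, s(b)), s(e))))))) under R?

s(cons(e, s(e)))

1. s(cons(k(k(b, s(b)), k(b, s(s(k(b, s(e)))))), k(b, s(s(k(k(b, s(b)), s(e)))))))  →  s(cons(k(b, k(b, s(s(k(b, s(e)))))), k(b, s(s(k(k(b, s(b)), s(e)))))))   [R7 at 1.1.1]
2. s(cons(k(b, k(b, s(s(k(b, s(e)))))), k(b, s(s(k(k(b, s(b)), s(e)))))))  →  s(cons(k(b, s(k(b, s(e)))), k(b, s(s(k(k(b, s(b)), s(e)))))))   [R7 at 1.1.2]
3. s(cons(k(b, s(k(b, s(e)))), k(b, s(s(k(k(b, s(b)), s(e)))))))  →  s(cons(k(b, s(e)), k(b, s(s(k(k(b, s(b)), s(e)))))))   [R7 at 1.1]
4. s(cons(k(b, s(e)), k(b, s(s(k(k(b, s(b)), s(e)))))))  →  s(cons(e, k(b, s(s(k(k(b, s(b)), s(e)))))))   [R7 at 1.1]
5. s(cons(e, k(b, s(s(k(k(b, s(b)), s(e)))))))  →  s(cons(e, s(k(k(b, s(b)), s(e)))))   [R7 at 1.2]
6. s(cons(e, s(k(k(b, s(b)), s(e)))))  →  s(cons(e, s(k(b, s(e)))))   [R7 at 1.2.1.1]
7. s(cons(e, s(k(b, s(e)))))  →  s(cons(e, s(e)))   [R7 at 1.2.1]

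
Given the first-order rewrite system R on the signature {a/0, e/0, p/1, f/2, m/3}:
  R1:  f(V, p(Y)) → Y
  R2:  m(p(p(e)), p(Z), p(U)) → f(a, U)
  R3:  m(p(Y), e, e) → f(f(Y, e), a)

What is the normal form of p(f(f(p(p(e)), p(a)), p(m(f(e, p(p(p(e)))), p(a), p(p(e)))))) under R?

1. p(f(f(p(p(e)), p(a)), p(m(f(e, p(p(p(e)))), p(a), p(p(e))))))  →  p(m(f(e, p(p(p(e)))), p(a), p(p(e))))   [R1 at 1]
2. p(m(f(e, p(p(p(e)))), p(a), p(p(e))))  →  p(m(p(p(e)), p(a), p(p(e))))   [R1 at 1.1]
3. p(m(p(p(e)), p(a), p(p(e))))  →  p(f(a, p(e)))   [R2 at 1]
4. p(f(a, p(e)))  →  p(e)   [R1 at 1]

p(e)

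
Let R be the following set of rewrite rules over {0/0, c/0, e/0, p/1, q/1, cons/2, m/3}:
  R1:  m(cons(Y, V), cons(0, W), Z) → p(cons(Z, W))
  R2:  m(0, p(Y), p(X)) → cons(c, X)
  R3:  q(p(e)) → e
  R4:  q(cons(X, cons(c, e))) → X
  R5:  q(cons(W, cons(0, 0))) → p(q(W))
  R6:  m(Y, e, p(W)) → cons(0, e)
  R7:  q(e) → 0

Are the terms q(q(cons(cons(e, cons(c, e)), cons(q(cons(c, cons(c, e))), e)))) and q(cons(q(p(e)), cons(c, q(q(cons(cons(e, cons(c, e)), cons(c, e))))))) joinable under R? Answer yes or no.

yes — NF(t₁) = e, NF(t₂) = e

Reduce t₁ = q(q(cons(cons(e, cons(c, e)), cons(q(cons(c, cons(c, e))), e)))):
1. q(q(cons(cons(e, cons(c, e)), cons(q(cons(c, cons(c, e))), e))))  →  q(q(cons(cons(e, cons(c, e)), cons(c, e))))   [R4 at 1.1.2.1]
2. q(q(cons(cons(e, cons(c, e)), cons(c, e))))  →  q(cons(e, cons(c, e)))   [R4 at 1]
3. q(cons(e, cons(c, e)))  →  e   [R4 at ε]

Reduce t₂ = q(cons(q(p(e)), cons(c, q(q(cons(cons(e, cons(c, e)), cons(c, e))))))):
1. q(cons(q(p(e)), cons(c, q(q(cons(cons(e, cons(c, e)), cons(c, e)))))))  →  q(cons(e, cons(c, q(q(cons(cons(e, cons(c, e)), cons(c, e)))))))   [R3 at 1.1]
2. q(cons(e, cons(c, q(q(cons(cons(e, cons(c, e)), cons(c, e)))))))  →  q(cons(e, cons(c, q(cons(e, cons(c, e))))))   [R4 at 1.2.2.1]
3. q(cons(e, cons(c, q(cons(e, cons(c, e))))))  →  q(cons(e, cons(c, e)))   [R4 at 1.2.2]
4. q(cons(e, cons(c, e)))  →  e   [R4 at ε]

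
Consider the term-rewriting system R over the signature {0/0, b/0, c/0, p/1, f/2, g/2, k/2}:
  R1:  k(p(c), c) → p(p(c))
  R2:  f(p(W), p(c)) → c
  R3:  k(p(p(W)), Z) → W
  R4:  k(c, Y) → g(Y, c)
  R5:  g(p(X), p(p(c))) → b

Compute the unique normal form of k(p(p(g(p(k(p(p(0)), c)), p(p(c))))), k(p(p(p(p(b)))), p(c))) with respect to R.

b

1. k(p(p(g(p(k(p(p(0)), c)), p(p(c))))), k(p(p(p(p(b)))), p(c)))  →  g(p(k(p(p(0)), c)), p(p(c)))   [R3 at ε]
2. g(p(k(p(p(0)), c)), p(p(c)))  →  b   [R5 at ε]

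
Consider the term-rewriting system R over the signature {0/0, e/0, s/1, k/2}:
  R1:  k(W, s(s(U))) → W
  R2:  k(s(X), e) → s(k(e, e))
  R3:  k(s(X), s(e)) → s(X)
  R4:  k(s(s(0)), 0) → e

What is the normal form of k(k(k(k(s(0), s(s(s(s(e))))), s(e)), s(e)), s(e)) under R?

1. k(k(k(k(s(0), s(s(s(s(e))))), s(e)), s(e)), s(e))  →  k(k(k(s(0), s(e)), s(e)), s(e))   [R1 at 1.1.1]
2. k(k(k(s(0), s(e)), s(e)), s(e))  →  k(k(s(0), s(e)), s(e))   [R3 at 1.1]
3. k(k(s(0), s(e)), s(e))  →  k(s(0), s(e))   [R3 at 1]
4. k(s(0), s(e))  →  s(0)   [R3 at ε]

s(0)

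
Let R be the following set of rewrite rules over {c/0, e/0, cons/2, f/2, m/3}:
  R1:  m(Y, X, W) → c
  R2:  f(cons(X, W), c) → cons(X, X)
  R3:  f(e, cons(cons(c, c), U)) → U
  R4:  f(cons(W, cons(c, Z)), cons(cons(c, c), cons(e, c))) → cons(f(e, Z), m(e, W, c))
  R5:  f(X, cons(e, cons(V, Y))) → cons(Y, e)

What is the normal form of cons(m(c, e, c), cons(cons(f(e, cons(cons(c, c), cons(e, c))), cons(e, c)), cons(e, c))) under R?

1. cons(m(c, e, c), cons(cons(f(e, cons(cons(c, c), cons(e, c))), cons(e, c)), cons(e, c)))  →  cons(c, cons(cons(f(e, cons(cons(c, c), cons(e, c))), cons(e, c)), cons(e, c)))   [R1 at 1]
2. cons(c, cons(cons(f(e, cons(cons(c, c), cons(e, c))), cons(e, c)), cons(e, c)))  →  cons(c, cons(cons(cons(e, c), cons(e, c)), cons(e, c)))   [R3 at 2.1.1]

cons(c, cons(cons(cons(e, c), cons(e, c)), cons(e, c)))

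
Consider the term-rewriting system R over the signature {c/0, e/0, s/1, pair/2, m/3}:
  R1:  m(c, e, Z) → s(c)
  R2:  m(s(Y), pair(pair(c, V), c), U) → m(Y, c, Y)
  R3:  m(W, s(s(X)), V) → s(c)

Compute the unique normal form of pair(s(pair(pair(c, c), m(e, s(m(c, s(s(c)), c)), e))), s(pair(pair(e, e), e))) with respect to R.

1. pair(s(pair(pair(c, c), m(e, s(m(c, s(s(c)), c)), e))), s(pair(pair(e, e), e)))  →  pair(s(pair(pair(c, c), m(e, s(s(c)), e))), s(pair(pair(e, e), e)))   [R3 at 1.1.2.2.1]
2. pair(s(pair(pair(c, c), m(e, s(s(c)), e))), s(pair(pair(e, e), e)))  →  pair(s(pair(pair(c, c), s(c))), s(pair(pair(e, e), e)))   [R3 at 1.1.2]

pair(s(pair(pair(c, c), s(c))), s(pair(pair(e, e), e)))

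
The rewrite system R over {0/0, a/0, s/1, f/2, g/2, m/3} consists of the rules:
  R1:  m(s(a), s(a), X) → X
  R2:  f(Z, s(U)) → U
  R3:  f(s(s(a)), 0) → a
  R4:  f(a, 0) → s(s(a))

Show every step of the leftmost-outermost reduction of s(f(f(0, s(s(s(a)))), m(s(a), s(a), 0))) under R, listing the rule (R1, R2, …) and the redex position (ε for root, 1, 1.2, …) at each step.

1. s(f(f(0, s(s(s(a)))), m(s(a), s(a), 0)))  →  s(f(s(s(a)), m(s(a), s(a), 0)))   [R2 at 1.1]
2. s(f(s(s(a)), m(s(a), s(a), 0)))  →  s(f(s(s(a)), 0))   [R1 at 1.2]
3. s(f(s(s(a)), 0))  →  s(a)   [R3 at 1]

s(a)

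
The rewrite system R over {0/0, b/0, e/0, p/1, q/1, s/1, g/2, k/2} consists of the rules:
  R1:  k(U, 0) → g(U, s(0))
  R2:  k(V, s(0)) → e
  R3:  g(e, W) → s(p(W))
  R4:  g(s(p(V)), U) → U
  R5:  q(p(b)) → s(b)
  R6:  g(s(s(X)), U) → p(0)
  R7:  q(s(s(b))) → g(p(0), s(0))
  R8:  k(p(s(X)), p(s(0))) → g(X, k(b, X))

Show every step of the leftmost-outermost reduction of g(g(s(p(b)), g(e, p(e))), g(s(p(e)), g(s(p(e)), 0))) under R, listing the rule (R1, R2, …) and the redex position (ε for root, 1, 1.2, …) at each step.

1. g(g(s(p(b)), g(e, p(e))), g(s(p(e)), g(s(p(e)), 0)))  →  g(g(e, p(e)), g(s(p(e)), g(s(p(e)), 0)))   [R4 at 1]
2. g(g(e, p(e)), g(s(p(e)), g(s(p(e)), 0)))  →  g(s(p(p(e))), g(s(p(e)), g(s(p(e)), 0)))   [R3 at 1]
3. g(s(p(p(e))), g(s(p(e)), g(s(p(e)), 0)))  →  g(s(p(e)), g(s(p(e)), 0))   [R4 at ε]
4. g(s(p(e)), g(s(p(e)), 0))  →  g(s(p(e)), 0)   [R4 at ε]
5. g(s(p(e)), 0)  →  0   [R4 at ε]

0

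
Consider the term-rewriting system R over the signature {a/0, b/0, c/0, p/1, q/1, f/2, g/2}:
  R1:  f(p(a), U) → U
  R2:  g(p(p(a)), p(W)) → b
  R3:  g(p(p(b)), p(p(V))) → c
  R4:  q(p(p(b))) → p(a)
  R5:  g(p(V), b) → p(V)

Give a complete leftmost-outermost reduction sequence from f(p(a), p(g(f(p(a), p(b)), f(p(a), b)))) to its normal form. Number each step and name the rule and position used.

1. f(p(a), p(g(f(p(a), p(b)), f(p(a), b))))  →  p(g(f(p(a), p(b)), f(p(a), b)))   [R1 at ε]
2. p(g(f(p(a), p(b)), f(p(a), b)))  →  p(g(p(b), f(p(a), b)))   [R1 at 1.1]
3. p(g(p(b), f(p(a), b)))  →  p(g(p(b), b))   [R1 at 1.2]
4. p(g(p(b), b))  →  p(p(b))   [R5 at 1]

p(p(b))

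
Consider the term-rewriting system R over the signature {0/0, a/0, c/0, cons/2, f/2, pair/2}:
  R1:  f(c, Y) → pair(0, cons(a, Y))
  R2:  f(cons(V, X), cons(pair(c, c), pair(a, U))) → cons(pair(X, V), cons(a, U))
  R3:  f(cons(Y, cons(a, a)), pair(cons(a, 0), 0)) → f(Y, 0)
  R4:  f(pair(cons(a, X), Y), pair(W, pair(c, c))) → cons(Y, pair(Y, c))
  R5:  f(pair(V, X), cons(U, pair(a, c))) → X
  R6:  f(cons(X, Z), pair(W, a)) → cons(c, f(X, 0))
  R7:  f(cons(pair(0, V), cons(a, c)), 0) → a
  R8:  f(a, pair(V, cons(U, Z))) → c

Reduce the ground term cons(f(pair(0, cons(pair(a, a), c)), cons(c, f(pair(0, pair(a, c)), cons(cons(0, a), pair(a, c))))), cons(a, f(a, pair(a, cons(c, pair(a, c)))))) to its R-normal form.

cons(cons(pair(a, a), c), cons(a, c))

1. cons(f(pair(0, cons(pair(a, a), c)), cons(c, f(pair(0, pair(a, c)), cons(cons(0, a), pair(a, c))))), cons(a, f(a, pair(a, cons(c, pair(a, c))))))  →  cons(f(pair(0, cons(pair(a, a), c)), cons(c, pair(a, c))), cons(a, f(a, pair(a, cons(c, pair(a, c))))))   [R5 at 1.2.2]
2. cons(f(pair(0, cons(pair(a, a), c)), cons(c, pair(a, c))), cons(a, f(a, pair(a, cons(c, pair(a, c))))))  →  cons(cons(pair(a, a), c), cons(a, f(a, pair(a, cons(c, pair(a, c))))))   [R5 at 1]
3. cons(cons(pair(a, a), c), cons(a, f(a, pair(a, cons(c, pair(a, c))))))  →  cons(cons(pair(a, a), c), cons(a, c))   [R8 at 2.2]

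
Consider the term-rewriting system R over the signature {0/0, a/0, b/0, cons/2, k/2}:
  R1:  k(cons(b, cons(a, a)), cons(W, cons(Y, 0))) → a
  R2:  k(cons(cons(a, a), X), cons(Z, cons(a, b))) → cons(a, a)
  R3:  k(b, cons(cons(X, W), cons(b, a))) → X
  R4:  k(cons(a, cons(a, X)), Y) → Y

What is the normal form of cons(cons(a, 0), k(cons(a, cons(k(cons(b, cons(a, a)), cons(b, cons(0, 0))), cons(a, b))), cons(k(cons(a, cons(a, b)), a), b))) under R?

1. cons(cons(a, 0), k(cons(a, cons(k(cons(b, cons(a, a)), cons(b, cons(0, 0))), cons(a, b))), cons(k(cons(a, cons(a, b)), a), b)))  →  cons(cons(a, 0), k(cons(a, cons(a, cons(a, b))), cons(k(cons(a, cons(a, b)), a), b)))   [R1 at 2.1.2.1]
2. cons(cons(a, 0), k(cons(a, cons(a, cons(a, b))), cons(k(cons(a, cons(a, b)), a), b)))  →  cons(cons(a, 0), cons(k(cons(a, cons(a, b)), a), b))   [R4 at 2]
3. cons(cons(a, 0), cons(k(cons(a, cons(a, b)), a), b))  →  cons(cons(a, 0), cons(a, b))   [R4 at 2.1]

cons(cons(a, 0), cons(a, b))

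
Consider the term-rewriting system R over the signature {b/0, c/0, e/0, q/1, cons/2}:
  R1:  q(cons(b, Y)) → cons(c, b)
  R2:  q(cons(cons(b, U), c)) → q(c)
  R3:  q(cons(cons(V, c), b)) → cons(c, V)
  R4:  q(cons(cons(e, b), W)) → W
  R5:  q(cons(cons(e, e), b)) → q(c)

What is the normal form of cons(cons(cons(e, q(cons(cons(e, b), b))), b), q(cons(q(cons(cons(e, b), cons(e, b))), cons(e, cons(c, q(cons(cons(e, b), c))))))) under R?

1. cons(cons(cons(e, q(cons(cons(e, b), b))), b), q(cons(q(cons(cons(e, b), cons(e, b))), cons(e, cons(c, q(cons(cons(e, b), c)))))))  →  cons(cons(cons(e, b), b), q(cons(q(cons(cons(e, b), cons(e, b))), cons(e, cons(c, q(cons(cons(e, b), c)))))))   [R4 at 1.1.2]
2. cons(cons(cons(e, b), b), q(cons(q(cons(cons(e, b), cons(e, b))), cons(e, cons(c, q(cons(cons(e, b), c)))))))  →  cons(cons(cons(e, b), b), q(cons(cons(e, b), cons(e, cons(c, q(cons(cons(e, b), c)))))))   [R4 at 2.1.1]
3. cons(cons(cons(e, b), b), q(cons(cons(e, b), cons(e, cons(c, q(cons(cons(e, b), c)))))))  →  cons(cons(cons(e, b), b), cons(e, cons(c, q(cons(cons(e, b), c)))))   [R4 at 2]
4. cons(cons(cons(e, b), b), cons(e, cons(c, q(cons(cons(e, b), c)))))  →  cons(cons(cons(e, b), b), cons(e, cons(c, c)))   [R4 at 2.2.2]

cons(cons(cons(e, b), b), cons(e, cons(c, c)))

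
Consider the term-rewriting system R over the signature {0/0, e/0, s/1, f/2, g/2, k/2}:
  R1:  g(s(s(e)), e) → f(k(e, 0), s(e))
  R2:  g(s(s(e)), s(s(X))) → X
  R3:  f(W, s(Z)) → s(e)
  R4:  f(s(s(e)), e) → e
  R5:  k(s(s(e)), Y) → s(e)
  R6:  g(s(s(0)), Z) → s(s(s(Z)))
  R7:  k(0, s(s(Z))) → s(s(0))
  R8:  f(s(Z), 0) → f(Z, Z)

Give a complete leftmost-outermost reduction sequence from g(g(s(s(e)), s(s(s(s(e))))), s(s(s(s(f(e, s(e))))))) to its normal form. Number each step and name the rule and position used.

1. g(g(s(s(e)), s(s(s(s(e))))), s(s(s(s(f(e, s(e)))))))  →  g(s(s(e)), s(s(s(s(f(e, s(e)))))))   [R2 at 1]
2. g(s(s(e)), s(s(s(s(f(e, s(e)))))))  →  s(s(f(e, s(e))))   [R2 at ε]
3. s(s(f(e, s(e))))  →  s(s(s(e)))   [R3 at 1.1]

s(s(s(e)))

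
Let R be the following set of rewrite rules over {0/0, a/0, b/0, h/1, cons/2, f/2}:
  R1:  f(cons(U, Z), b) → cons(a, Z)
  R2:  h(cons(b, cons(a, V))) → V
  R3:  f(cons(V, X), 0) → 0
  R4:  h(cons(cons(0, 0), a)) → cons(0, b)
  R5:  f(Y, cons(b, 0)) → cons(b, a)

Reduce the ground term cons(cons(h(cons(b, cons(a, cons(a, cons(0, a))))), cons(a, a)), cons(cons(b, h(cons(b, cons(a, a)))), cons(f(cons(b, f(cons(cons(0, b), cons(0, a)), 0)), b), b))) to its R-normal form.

1. cons(cons(h(cons(b, cons(a, cons(a, cons(0, a))))), cons(a, a)), cons(cons(b, h(cons(b, cons(a, a)))), cons(f(cons(b, f(cons(cons(0, b), cons(0, a)), 0)), b), b)))  →  cons(cons(cons(a, cons(0, a)), cons(a, a)), cons(cons(b, h(cons(b, cons(a, a)))), cons(f(cons(b, f(cons(cons(0, b), cons(0, a)), 0)), b), b)))   [R2 at 1.1]
2. cons(cons(cons(a, cons(0, a)), cons(a, a)), cons(cons(b, h(cons(b, cons(a, a)))), cons(f(cons(b, f(cons(cons(0, b), cons(0, a)), 0)), b), b)))  →  cons(cons(cons(a, cons(0, a)), cons(a, a)), cons(cons(b, a), cons(f(cons(b, f(cons(cons(0, b), cons(0, a)), 0)), b), b)))   [R2 at 2.1.2]
3. cons(cons(cons(a, cons(0, a)), cons(a, a)), cons(cons(b, a), cons(f(cons(b, f(cons(cons(0, b), cons(0, a)), 0)), b), b)))  →  cons(cons(cons(a, cons(0, a)), cons(a, a)), cons(cons(b, a), cons(cons(a, f(cons(cons(0, b), cons(0, a)), 0)), b)))   [R1 at 2.2.1]
4. cons(cons(cons(a, cons(0, a)), cons(a, a)), cons(cons(b, a), cons(cons(a, f(cons(cons(0, b), cons(0, a)), 0)), b)))  →  cons(cons(cons(a, cons(0, a)), cons(a, a)), cons(cons(b, a), cons(cons(a, 0), b)))   [R3 at 2.2.1.2]

cons(cons(cons(a, cons(0, a)), cons(a, a)), cons(cons(b, a), cons(cons(a, 0), b)))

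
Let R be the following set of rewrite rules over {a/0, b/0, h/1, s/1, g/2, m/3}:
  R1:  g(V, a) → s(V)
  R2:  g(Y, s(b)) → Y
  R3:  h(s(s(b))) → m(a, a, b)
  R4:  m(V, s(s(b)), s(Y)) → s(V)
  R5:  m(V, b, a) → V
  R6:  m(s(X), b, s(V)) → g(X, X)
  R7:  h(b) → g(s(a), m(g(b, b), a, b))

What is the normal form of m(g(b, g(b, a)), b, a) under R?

b

1. m(g(b, g(b, a)), b, a)  →  g(b, g(b, a))   [R5 at ε]
2. g(b, g(b, a))  →  g(b, s(b))   [R1 at 2]
3. g(b, s(b))  →  b   [R2 at ε]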